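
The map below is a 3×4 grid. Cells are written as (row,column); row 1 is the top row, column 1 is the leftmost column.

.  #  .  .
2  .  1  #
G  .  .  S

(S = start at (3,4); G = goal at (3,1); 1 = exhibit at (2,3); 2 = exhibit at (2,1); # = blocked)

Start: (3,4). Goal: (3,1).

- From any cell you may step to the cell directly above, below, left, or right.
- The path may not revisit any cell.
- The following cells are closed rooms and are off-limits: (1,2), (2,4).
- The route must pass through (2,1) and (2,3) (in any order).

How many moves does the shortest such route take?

5

Any route passes through (2,1) and (2,3) in some order between (3,4) and (3,1). Summing Manhattan distances along each leg and taking the cheapest ordering ((3,4) → (2,3) → (2,1) → (3,1)) gives a lower bound of 2 + 2 + 1 = 5 moves.
A route of 5 moves achieves this: (3,4) → (3,3) → (2,3) → (2,2) → (2,1) → (3,1).
Since 5 matches the lower bound, it is optimal.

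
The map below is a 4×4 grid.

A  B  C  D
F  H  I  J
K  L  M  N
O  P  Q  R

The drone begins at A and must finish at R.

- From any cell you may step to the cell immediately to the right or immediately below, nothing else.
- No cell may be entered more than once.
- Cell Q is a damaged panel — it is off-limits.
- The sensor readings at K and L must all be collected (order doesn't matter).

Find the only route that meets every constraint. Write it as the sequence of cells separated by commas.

Moves only go right or down, so the column and row indices never decrease.
Route from A: down 2 to K, right 3 to N, down 1 to R — 6 moves in all.
Check: all required cells visited.

A, F, K, L, M, N, R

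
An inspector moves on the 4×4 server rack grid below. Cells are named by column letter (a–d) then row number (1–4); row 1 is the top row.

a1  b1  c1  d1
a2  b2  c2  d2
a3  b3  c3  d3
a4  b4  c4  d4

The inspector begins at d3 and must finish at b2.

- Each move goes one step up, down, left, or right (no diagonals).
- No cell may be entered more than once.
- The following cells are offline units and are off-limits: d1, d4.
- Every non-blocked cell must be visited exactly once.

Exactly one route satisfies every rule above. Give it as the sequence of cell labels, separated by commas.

d3, d2, c2, c1, b1, a1, a2, a3, a4, b4, c4, c3, b3, b2

Need to visit all 14 open cells exactly once, starting at d3 and ending at b2.
Cell c4 has only two open neighbours (c3 and b4), so the path must pass straight through it: one of those is the cell it's entered from and the other is where it exits.
Route from d3: up 1 to d2, left 1 to c2, up 1 to c1, left 2 to a1, down 3 to a4, right 2 to c4, up 1 to c3, left 1 to b3, up 1 to b2 — 13 moves in all.
Check: all 14 open cells covered.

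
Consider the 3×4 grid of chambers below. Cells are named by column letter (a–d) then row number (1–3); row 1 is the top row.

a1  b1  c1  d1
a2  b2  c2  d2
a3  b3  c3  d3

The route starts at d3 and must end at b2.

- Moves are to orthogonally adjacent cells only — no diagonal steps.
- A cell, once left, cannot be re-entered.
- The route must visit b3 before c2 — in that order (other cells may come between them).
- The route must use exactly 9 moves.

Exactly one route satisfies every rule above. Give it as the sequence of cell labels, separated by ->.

d3 -> c3 -> b3 -> a3 -> a2 -> a1 -> b1 -> c1 -> c2 -> b2

The waypoints must appear in the order b3, c2, with no cell reused.
Route from d3: 3× left (reaching a3), 2× up (reaching a1), 2× right (reaching c1), down to c2, left to b2 — 9 moves in all.
Check: order respected (b3 at step 2, c2 at step 8); 9 moves as required.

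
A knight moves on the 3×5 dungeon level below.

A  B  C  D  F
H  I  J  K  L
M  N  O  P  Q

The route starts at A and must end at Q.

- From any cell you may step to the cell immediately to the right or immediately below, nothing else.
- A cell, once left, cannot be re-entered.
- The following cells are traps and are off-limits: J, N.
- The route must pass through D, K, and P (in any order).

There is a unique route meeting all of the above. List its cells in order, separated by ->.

A -> B -> C -> D -> K -> P -> Q

Moves only go right or down, so the column and row indices never decrease.
Route from A: 3× right (reaching D), 2× down (reaching P), right to Q — 6 moves in all.
Check: all required cells visited.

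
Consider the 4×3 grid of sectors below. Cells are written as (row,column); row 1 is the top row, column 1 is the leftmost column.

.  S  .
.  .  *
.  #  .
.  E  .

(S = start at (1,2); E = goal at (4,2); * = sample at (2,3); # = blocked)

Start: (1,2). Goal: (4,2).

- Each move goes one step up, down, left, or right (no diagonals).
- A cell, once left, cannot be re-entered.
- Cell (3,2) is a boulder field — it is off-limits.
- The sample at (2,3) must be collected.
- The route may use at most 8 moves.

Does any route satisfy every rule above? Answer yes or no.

yes

One route that works: (1,2) → (2,2) → (2,3) → (3,3) → (4,3) → (4,2).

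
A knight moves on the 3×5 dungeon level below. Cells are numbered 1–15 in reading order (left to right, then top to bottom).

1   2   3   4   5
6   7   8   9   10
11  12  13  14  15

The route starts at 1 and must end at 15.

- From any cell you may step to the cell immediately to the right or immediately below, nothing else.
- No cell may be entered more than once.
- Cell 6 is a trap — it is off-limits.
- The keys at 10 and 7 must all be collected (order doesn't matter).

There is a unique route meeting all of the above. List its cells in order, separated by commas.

Moves only go right or down, so the column and row indices never decrease.
Route from 1: right 1 to 2, down 1 to 7, right 3 to 10, down 1 to 15 — 6 moves in all.
Check: all required cells visited.

1, 2, 7, 8, 9, 10, 15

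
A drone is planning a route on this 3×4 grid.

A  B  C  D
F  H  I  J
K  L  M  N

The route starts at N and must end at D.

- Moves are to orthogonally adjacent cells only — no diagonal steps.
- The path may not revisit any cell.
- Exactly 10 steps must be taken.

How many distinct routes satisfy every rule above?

Need simple routes of exactly 10 moves from N to D (Manhattan distance 2, so 4 moves are spent on a detour and 4 undoing it).
Branch systematically from the start, pruning whenever the remaining move budget drops below the Manhattan distance to D or differs from it in parity. Grouping the completions by first move — via J: 4; via M: 6 — and summing: 4 + 6 = 10.
That gives 10 routes.

10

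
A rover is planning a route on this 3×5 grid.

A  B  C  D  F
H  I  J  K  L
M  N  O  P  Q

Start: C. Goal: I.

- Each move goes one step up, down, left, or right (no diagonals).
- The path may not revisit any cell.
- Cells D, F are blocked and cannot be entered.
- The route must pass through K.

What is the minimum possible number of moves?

6

Any route passes through K somewhere between C and I. Summing Manhattan distances along the two legs (C → K → I) gives a lower bound of 2 + 2 = 4 moves.
The shortest route satisfying every rule uses 6 moves: C → J → K → P → O → N → I.
The no-revisit rule (legs can't share cells) pushes the minimum above the 4-move bound; an exhaustive check rules out every length from 4 to 5, leaving 6 as the minimum.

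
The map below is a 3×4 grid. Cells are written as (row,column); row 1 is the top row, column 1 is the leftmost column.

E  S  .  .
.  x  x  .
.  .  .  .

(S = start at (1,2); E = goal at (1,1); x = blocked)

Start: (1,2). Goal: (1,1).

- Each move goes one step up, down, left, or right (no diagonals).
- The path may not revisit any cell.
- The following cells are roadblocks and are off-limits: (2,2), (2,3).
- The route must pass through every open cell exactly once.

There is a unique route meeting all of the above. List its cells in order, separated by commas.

(1,2), (1,3), (1,4), (2,4), (3,4), (3,3), (3,2), (3,1), (2,1), (1,1)

Need to visit all 10 open cells exactly once, starting at (1,2) and ending at (1,1).
Cell (2,4) has only two open neighbours ((1,4) and (3,4)), so the path must pass straight through it: one of those is the cell it's entered from and the other is where it exits.
Route from (1,2): right 2 to (1,4), down 2 to (3,4), left 3 to (3,1), up 2 to (1,1) — 9 moves in all.
Check: all 10 open cells covered.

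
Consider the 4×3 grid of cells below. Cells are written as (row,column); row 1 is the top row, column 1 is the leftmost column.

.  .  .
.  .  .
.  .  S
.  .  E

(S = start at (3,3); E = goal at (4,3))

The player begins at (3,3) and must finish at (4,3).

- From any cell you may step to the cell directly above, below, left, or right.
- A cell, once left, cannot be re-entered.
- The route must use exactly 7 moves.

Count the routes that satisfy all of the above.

Need simple routes of exactly 7 moves from (3,3) to (4,3) (Manhattan distance 1, so 3 moves are spent on a detour and 3 undoing it).
Enumerating: (3,3) (2,3) (1,3) (1,2) (2,2) (3,2) (4,2) (4,3) | (3,3) (2,3) (2,2) (3,2) (3,1) (4,1) (4,2) (4,3) | (3,3) (2,3) (2,2) (2,1) (3,1) (4,1) (4,2) (4,3) | (3,3) (2,3) (2,2) (2,1) (3,1) (3,2) (4,2) (4,3) | (3,3) (3,2) (2,2) (2,1) (3,1) (4,1) (4,2) (4,3).
That gives 5 routes.

5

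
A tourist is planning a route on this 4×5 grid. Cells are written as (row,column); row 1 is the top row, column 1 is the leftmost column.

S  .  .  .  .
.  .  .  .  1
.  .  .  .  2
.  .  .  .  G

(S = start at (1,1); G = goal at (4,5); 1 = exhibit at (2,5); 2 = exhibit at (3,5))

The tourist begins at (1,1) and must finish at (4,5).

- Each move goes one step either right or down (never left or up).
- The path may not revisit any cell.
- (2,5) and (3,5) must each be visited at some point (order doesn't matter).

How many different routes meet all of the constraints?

A right/down-only route from (1,1) to (4,5) makes exactly 3 down-moves and 4 right-moves in some order.
With no other constraints that would be C(7,3) = 35 routes.
A monotone route can only reach the required cells in the order (2,5), (3,5), so split there and multiply the segment counts: (1,1)→(2,5): 5; (2,5)→(3,5): 1; (3,5)→(4,5): 1; product = 5.
That gives 5 routes.

5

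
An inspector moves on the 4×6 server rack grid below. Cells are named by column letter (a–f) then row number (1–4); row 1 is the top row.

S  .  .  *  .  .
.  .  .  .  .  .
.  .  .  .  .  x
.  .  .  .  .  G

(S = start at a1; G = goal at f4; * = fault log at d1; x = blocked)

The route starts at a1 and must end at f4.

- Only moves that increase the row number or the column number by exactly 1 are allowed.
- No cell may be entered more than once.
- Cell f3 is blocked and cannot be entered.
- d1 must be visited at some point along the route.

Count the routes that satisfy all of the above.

A right/down-only route from a1 to f4 makes exactly 3 down-moves and 5 right-moves in some order.
With no other constraints that would be C(8,3) = 56 routes.
Split at d1 and multiply the segment counts (each segment already excludes blocked cells): a1→d1: 1; d1→f4: 4; product = 4.
That gives 4 routes.

4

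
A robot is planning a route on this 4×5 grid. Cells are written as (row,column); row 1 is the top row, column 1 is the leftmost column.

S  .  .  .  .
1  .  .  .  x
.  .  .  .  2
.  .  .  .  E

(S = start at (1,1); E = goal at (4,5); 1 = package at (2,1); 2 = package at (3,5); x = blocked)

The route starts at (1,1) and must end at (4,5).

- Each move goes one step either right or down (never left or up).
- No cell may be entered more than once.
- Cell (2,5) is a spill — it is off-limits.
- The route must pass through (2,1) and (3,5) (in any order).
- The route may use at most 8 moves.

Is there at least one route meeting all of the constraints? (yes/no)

yes

One route that works: (1,1) → (2,1) → (3,1) → (3,2) → (3,3) → (3,4) → (3,5) → (4,5).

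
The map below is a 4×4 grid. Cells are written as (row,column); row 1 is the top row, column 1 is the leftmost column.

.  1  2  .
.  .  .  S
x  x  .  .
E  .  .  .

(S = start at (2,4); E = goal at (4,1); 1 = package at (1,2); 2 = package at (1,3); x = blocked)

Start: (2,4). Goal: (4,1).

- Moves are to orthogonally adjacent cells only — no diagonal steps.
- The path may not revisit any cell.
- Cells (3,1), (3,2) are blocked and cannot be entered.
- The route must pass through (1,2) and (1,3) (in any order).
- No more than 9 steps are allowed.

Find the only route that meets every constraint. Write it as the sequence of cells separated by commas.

(2,4), (1,4), (1,3), (1,2), (2,2), (2,3), (3,3), (4,3), (4,2), (4,1)

The budget equals the shortest possible length, so every move has to be on a shortest route through the required cells.
Route from (2,4): up 1 to (1,4), left 2 to (1,2), down 1 to (2,2), right 1 to (2,3), down 2 to (4,3), left 2 to (4,1) — 9 moves in all.
Check: all required cells visited; 9 ≤ 9 moves.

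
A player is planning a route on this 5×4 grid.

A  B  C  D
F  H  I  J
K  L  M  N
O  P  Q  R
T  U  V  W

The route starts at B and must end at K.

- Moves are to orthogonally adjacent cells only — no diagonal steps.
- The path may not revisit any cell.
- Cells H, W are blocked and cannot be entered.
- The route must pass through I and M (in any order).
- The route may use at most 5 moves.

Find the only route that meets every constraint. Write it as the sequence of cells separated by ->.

Any route must reach I and M and still end at K within 5 moves, so the order of the required stops is forced.
Route from B: right to C, 2× down (reaching M), 2× left (reaching K) — 5 moves in all.
Check: all required cells visited; 5 ≤ 5 moves.

B -> C -> I -> M -> L -> K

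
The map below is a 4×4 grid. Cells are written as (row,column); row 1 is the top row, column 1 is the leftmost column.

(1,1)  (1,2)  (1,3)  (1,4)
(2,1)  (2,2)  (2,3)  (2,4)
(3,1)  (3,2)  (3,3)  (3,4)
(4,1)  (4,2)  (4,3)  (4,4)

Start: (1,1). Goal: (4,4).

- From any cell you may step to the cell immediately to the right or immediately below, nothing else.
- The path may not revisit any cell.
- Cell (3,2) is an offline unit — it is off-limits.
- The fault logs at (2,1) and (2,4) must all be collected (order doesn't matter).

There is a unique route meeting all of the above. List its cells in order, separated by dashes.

Moves only go right or down, so the column and row indices never decrease.
Route from (1,1): down to (2,1), 3× right (reaching (2,4)), 2× down (reaching (4,4)) — 6 moves in all.
Check: all required cells visited.

(1,1) - (2,1) - (2,2) - (2,3) - (2,4) - (3,4) - (4,4)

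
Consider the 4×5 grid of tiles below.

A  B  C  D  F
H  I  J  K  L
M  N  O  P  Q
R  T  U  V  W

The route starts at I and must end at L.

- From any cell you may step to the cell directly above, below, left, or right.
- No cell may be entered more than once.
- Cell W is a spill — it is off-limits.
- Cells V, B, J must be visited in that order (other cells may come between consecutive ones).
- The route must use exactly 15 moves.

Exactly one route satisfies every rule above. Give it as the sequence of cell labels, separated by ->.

I -> N -> O -> P -> V -> U -> T -> R -> M -> H -> A -> B -> C -> J -> K -> L

The waypoints must appear in the order V, B, J, with no cell reused.
Route from I: down 1 to N, right 2 to P, down 1 to V, left 3 to R, up 3 to A, right 2 to C, down 1 to J, right 2 to L — 15 moves in all.
Check: order respected (V at step 4, B at step 11, J at step 13); 15 moves as required.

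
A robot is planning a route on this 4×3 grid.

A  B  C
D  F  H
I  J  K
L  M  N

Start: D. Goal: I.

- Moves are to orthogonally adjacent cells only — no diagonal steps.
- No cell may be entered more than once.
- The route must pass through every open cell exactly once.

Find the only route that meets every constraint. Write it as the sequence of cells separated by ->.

Need to visit all 12 open cells exactly once, starting at D and ending at I.
Route from D: up 1 to A, right 2 to C, down 1 to H, left 1 to F, down 1 to J, right 1 to K, down 1 to N, left 2 to L, up 1 to I — 11 moves in all.
Check: all 12 open cells covered.

D -> A -> B -> C -> H -> F -> J -> K -> N -> M -> L -> I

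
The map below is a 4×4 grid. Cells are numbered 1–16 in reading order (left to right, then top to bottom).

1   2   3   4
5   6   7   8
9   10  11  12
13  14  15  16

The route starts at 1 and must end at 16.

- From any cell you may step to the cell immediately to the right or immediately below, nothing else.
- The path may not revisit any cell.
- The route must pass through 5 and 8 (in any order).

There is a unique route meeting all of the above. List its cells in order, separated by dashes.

Moves only go right or down, so the column and row indices never decrease.
Route from 1: down 1 to 5, right 3 to 8, down 2 to 16 — 6 moves in all.
Check: all required cells visited.

1 - 5 - 6 - 7 - 8 - 12 - 16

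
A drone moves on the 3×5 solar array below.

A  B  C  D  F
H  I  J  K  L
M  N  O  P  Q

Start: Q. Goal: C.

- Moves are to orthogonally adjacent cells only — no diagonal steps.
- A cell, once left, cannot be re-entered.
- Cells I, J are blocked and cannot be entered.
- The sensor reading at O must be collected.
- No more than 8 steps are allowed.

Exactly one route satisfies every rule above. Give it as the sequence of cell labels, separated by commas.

Q, P, O, N, M, H, A, B, C

Any route must reach O and still end at C within 8 moves, so the order of the required stops is forced.
Route from Q: 4× left (reaching M), 2× up (reaching A), 2× right (reaching C) — 8 moves in all.
Check: all required cells visited; 8 ≤ 8 moves.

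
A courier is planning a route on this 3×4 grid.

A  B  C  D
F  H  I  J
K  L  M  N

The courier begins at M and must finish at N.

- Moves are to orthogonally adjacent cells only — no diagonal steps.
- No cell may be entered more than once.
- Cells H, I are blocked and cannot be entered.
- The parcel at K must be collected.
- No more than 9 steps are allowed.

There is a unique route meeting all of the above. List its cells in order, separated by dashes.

M - L - K - F - A - B - C - D - J - N

The 9-move cap with required stops at K leaves no slack for detours.
Route from M: left 2 to K, up 2 to A, right 3 to D, down 2 to N — 9 moves in all.
Check: all required cells visited; 9 ≤ 9 moves.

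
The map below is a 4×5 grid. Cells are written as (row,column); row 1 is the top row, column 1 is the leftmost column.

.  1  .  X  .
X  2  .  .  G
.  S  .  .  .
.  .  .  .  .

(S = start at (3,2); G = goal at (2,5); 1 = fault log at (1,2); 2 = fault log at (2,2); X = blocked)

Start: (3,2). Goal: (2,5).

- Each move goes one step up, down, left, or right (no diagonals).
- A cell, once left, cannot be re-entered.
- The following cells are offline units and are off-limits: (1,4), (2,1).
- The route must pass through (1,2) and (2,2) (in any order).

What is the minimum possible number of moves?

Any route passes through (1,2) and (2,2) in some order between (3,2) and (2,5). Summing Manhattan distances along each leg and taking the cheapest ordering ((3,2) → (1,2) → (2,2) → (2,5)) gives a lower bound of 2 + 1 + 3 = 6 moves.
A route of 6 moves achieves this: (3,2) → (2,2) → (1,2) → (1,3) → (2,3) → (2,4) → (2,5).
Since 6 matches the lower bound, it is optimal.

6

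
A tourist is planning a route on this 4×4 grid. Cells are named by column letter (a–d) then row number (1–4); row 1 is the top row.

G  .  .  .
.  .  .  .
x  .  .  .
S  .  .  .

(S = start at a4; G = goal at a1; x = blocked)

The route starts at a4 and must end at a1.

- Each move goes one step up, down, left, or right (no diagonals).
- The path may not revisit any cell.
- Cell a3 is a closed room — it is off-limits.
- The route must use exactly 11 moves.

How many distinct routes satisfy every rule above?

25

Need simple routes of exactly 11 moves from a4 to a1 (Manhattan distance 3, so 4 moves are spent on a detour and 4 undoing it).
Branch systematically from the start, pruning whenever the remaining move budget drops below the Manhattan distance to a1 or differs from it in parity. Every completion starts via b4: 25.
That gives 25 routes.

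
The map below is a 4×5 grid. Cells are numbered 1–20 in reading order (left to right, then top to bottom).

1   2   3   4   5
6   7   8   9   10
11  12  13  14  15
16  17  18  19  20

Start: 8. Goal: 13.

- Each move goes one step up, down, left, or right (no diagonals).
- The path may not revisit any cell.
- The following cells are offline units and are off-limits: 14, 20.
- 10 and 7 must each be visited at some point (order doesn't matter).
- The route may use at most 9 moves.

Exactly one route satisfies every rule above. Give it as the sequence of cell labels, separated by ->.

8 -> 9 -> 10 -> 5 -> 4 -> 3 -> 2 -> 7 -> 12 -> 13

The 9-move cap with required stops at 10, 7 leaves no slack for detours.
Route from 8: right 2 to 10, up 1 to 5, left 3 to 2, down 2 to 12, right 1 to 13 — 9 moves in all.
Check: all required cells visited; 9 ≤ 9 moves.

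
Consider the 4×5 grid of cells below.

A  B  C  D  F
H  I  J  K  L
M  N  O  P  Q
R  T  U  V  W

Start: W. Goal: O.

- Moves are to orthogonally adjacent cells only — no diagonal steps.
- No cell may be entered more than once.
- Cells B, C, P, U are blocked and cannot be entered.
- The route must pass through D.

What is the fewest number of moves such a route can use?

Any route passes through D somewhere between W and O. Summing Manhattan distances along the two legs (W → D → O) gives a lower bound of 4 + 3 = 7 moves.
A route of 7 moves achieves this: W → Q → L → F → D → K → J → O.
Since 7 matches the lower bound, it is optimal.

7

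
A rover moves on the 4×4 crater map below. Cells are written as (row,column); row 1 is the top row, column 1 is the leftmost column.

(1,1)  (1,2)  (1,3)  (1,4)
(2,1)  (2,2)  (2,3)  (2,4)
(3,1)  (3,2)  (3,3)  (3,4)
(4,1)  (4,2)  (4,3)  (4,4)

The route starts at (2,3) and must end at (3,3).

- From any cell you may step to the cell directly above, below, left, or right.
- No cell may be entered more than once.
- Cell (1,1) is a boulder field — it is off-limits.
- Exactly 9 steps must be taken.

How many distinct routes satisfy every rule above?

Need simple routes of exactly 9 moves from (2,3) to (3,3) (Manhattan distance 1, so 4 moves are spent on a detour and 4 undoing it).
Branch systematically from the start, pruning whenever the remaining move budget drops below the Manhattan distance to (3,3) or differs from it in parity. Grouping the completions by first move — via (1,3): 6; via (2,2): 4; via (2,4): 3 (no valid completion starts via (3,3)) — and summing: 6 + 4 + 3 = 13.
That gives 13 routes.

13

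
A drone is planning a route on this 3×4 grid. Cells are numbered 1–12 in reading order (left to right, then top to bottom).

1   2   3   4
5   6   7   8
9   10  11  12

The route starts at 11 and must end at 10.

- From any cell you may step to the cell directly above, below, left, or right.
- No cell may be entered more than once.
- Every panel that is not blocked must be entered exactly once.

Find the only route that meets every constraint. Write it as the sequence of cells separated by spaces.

11 12 8 4 3 7 6 2 1 5 9 10

Need to visit all 12 open cells exactly once, starting at 11 and ending at 10.
Route from 11: right to 12, 2× up (reaching 4), left to 3, down to 7, left to 6, up to 2, left to 1, 2× down (reaching 9), right to 10 — 11 moves in all.
Check: all 12 open cells covered.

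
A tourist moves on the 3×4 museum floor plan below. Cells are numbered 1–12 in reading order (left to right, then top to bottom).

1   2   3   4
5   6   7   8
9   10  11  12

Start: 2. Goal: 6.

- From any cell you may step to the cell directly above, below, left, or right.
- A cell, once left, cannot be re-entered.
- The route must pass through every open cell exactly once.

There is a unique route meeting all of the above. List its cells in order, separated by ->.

Need to visit all 12 open cells exactly once, starting at 2 and ending at 6.
Cell 1 has only two open neighbours (5 and 2), so the path must pass straight through it: one of those is the cell it's entered from and the other is where it exits.
Route from 2: left to 1, 2× down (reaching 9), 3× right (reaching 12), 2× up (reaching 4), left to 3, down to 7, left to 6 — 11 moves in all.
Check: all 12 open cells covered.

2 -> 1 -> 5 -> 9 -> 10 -> 11 -> 12 -> 8 -> 4 -> 3 -> 7 -> 6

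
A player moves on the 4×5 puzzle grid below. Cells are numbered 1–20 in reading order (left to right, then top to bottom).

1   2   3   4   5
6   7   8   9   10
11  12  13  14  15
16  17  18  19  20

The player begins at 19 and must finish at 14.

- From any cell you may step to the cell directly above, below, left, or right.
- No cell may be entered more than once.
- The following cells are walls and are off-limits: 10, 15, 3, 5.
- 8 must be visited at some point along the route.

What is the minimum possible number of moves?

Any route passes through 8 somewhere between 19 and 14. Summing Manhattan distances along the two legs (19 → 8 → 14) gives a lower bound of 3 + 2 = 5 moves.
A route of 5 moves achieves this: 19 → 18 → 13 → 8 → 9 → 14.
Since 5 matches the lower bound, it is optimal.

5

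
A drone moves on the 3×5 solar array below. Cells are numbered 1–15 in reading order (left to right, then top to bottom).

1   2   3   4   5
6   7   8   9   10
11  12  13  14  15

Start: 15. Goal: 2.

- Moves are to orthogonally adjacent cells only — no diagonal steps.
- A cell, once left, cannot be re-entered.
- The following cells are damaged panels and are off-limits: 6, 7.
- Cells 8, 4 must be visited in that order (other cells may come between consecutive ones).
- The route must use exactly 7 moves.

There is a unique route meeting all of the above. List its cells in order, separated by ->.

15 -> 14 -> 13 -> 8 -> 9 -> 4 -> 3 -> 2

The waypoints must appear in the order 8, 4, with no cell reused.
Route from 15: left 2 to 13, up 1 to 8, right 1 to 9, up 1 to 4, left 2 to 2 — 7 moves in all.
Check: order respected (8 at step 3, 4 at step 5); 7 moves as required.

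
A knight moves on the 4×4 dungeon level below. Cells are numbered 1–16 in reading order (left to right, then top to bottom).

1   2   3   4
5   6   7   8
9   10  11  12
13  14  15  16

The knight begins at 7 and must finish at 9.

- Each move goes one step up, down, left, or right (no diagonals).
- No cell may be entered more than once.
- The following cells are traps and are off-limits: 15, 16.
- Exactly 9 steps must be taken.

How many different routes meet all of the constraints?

Need simple routes of exactly 9 moves from 7 to 9 (Manhattan distance 3, so 3 moves are spent on a detour and 3 undoing it).
Branch systematically from the start, pruning whenever the remaining move budget drops below the Manhattan distance to 9 or differs from it in parity. Grouping the completions by first move — via 3: 3; via 11: 3; via 6: 1; via 8: 3 — and summing: 3 + 3 + 1 + 3 = 10.
That gives 10 routes.

10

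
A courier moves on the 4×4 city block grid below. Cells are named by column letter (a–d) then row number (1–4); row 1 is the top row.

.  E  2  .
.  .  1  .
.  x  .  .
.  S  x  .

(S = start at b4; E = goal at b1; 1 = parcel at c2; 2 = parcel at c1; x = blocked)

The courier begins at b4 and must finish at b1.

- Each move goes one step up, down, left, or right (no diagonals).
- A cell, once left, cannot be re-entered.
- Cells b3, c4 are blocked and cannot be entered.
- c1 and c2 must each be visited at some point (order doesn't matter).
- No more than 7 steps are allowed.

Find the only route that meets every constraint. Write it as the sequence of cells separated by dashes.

b4 - a4 - a3 - a2 - b2 - c2 - c1 - b1

The 7-move cap with required stops at c1, c2 leaves no slack for detours.
Route from b4: left 1 to a4, up 2 to a2, right 2 to c2, up 1 to c1, left 1 to b1 — 7 moves in all.
Check: all required cells visited; 7 ≤ 7 moves.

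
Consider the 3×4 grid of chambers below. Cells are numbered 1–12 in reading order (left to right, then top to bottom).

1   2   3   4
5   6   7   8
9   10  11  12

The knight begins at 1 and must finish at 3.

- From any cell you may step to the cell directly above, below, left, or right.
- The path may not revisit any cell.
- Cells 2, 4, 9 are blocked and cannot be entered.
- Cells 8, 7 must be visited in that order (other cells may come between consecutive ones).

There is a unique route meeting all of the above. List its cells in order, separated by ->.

1 -> 5 -> 6 -> 10 -> 11 -> 12 -> 8 -> 7 -> 3

The waypoints must appear in the order 8, 7, with no cell reused.
Route from 1: down to 5, right to 6, down to 10, 2× right (reaching 12), up to 8, left to 7, up to 3 — 8 moves in all.
Check: order respected (8 at step 6, 7 at step 7).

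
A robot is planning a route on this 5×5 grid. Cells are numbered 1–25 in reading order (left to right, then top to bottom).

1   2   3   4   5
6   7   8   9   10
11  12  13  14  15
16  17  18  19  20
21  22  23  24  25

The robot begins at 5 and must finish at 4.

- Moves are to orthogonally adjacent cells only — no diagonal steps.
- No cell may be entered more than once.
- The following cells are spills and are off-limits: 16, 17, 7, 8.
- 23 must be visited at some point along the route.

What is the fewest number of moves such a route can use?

Any route passes through 23 somewhere between 5 and 4. Summing Manhattan distances along the two legs (5 → 23 → 4) gives a lower bound of 6 + 5 = 11 moves.
A route of 11 moves achieves this: 5 → 10 → 15 → 20 → 25 → 24 → 23 → 18 → 13 → 14 → 9 → 4.
Since 11 matches the lower bound, it is optimal.

11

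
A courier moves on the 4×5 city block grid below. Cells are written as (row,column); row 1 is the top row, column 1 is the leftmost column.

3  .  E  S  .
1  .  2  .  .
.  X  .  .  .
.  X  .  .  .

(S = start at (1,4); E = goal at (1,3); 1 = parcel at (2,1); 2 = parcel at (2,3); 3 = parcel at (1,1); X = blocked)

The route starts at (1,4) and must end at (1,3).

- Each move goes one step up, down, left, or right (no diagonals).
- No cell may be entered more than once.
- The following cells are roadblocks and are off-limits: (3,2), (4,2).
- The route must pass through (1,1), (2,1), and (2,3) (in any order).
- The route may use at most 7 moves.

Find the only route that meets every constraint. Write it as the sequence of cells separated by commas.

The 7-move cap with required stops at (1,1), (2,1), (2,3) leaves no slack for detours.
Route from (1,4): down 1 to (2,4), left 3 to (2,1), up 1 to (1,1), right 2 to (1,3) — 7 moves in all.
Check: all required cells visited; 7 ≤ 7 moves.

(1,4), (2,4), (2,3), (2,2), (2,1), (1,1), (1,2), (1,3)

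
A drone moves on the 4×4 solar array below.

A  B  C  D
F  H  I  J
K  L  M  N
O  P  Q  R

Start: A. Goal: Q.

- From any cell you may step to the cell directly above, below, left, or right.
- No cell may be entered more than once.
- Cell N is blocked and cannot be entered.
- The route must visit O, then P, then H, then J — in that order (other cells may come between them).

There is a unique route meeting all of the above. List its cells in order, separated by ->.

A -> F -> K -> O -> P -> L -> H -> B -> C -> D -> J -> I -> M -> Q

The waypoints must appear in the order O, P, H, J, with no cell reused.
Route from A: down 3 to O, right 1 to P, up 3 to B, right 2 to D, down 1 to J, left 1 to I, down 2 to Q — 13 moves in all.
Check: order respected (O at step 3, P at step 4, H at step 6, J at step 10).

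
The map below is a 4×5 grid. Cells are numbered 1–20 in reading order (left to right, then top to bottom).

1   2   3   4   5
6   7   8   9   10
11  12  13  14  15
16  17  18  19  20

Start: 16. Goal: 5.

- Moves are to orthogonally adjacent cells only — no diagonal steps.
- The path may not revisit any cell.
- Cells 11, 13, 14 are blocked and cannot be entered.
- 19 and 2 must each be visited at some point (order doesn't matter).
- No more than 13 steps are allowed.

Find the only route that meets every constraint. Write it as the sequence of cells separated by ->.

16 -> 17 -> 18 -> 19 -> 20 -> 15 -> 10 -> 9 -> 8 -> 7 -> 2 -> 3 -> 4 -> 5

Any route must reach 19 and 2 and still end at 5 within 13 moves, so the order of the required stops is forced.
Route from 16: 4× right (reaching 20), 2× up (reaching 10), 3× left (reaching 7), up to 2, 3× right (reaching 5) — 13 moves in all.
Check: all required cells visited; 13 ≤ 13 moves.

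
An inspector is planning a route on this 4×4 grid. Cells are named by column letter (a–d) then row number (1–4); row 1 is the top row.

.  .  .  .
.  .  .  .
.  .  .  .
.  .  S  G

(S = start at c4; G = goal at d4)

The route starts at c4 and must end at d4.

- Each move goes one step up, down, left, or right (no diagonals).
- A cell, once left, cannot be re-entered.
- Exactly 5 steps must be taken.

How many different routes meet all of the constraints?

Need simple routes of exactly 5 moves from c4 to d4 (Manhattan distance 1, so 2 moves are spent on a detour and 2 undoing it).
Enumerating: c4 c3 c2 d2 d3 d4 | c4 b4 b3 c3 d3 d4.
That gives 2 routes.

2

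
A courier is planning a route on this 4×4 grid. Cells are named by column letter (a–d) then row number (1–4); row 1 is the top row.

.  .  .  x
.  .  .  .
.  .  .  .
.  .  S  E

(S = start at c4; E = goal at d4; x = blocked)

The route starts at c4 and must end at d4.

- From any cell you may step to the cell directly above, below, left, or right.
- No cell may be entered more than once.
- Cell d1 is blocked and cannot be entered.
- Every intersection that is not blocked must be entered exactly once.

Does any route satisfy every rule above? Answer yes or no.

no

Colour the cells like a checkerboard: each orthogonal step flips colour, so a Hamiltonian route alternates colours. Here there are 8 cells of one colour and 7 of the other, with start on the opposite colour to the goal — the counts and endpoints can't be arranged into an alternating sequence of length 15, so no Hamiltonian route exists.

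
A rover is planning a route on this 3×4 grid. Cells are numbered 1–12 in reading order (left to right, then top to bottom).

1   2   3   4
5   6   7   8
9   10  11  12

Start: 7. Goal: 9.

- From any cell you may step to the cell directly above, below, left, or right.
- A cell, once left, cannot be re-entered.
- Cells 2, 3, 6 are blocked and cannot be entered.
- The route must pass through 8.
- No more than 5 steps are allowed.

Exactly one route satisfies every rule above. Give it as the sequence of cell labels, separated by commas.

The budget equals the shortest possible length, so every move has to be on a shortest route through the required cells.
Route from 7: right to 8, down to 12, 3× left (reaching 9) — 5 moves in all.
Check: all required cells visited; 5 ≤ 5 moves.

7, 8, 12, 11, 10, 9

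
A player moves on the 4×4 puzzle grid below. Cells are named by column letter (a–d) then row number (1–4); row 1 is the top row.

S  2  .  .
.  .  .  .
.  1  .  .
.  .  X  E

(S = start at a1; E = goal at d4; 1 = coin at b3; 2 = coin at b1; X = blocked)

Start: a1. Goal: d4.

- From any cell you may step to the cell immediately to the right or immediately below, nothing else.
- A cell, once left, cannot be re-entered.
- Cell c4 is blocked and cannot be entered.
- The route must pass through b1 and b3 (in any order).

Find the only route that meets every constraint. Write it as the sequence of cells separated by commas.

Moves only go right or down, so the column and row indices never decrease.
Route from a1: right to b1, 2× down (reaching b3), 2× right (reaching d3), down to d4 — 6 moves in all.
Check: all required cells visited.

a1, b1, b2, b3, c3, d3, d4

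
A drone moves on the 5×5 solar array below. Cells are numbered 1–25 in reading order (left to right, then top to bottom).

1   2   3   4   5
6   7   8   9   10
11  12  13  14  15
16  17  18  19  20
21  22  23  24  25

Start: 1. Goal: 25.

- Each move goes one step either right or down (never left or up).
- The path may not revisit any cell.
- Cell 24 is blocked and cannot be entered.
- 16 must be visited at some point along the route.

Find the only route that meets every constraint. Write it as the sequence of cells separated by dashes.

Moves only go right or down, so the column and row indices never decrease.
Route from 1: down 3 to 16, right 4 to 20, down 1 to 25 — 8 moves in all.
Check: all required cells visited.

1 - 6 - 11 - 16 - 17 - 18 - 19 - 20 - 25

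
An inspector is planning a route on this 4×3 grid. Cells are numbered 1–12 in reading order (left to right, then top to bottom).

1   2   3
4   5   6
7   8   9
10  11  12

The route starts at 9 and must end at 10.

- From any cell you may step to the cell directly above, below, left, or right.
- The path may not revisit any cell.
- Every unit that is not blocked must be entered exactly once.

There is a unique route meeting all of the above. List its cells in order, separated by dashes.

9 - 12 - 11 - 8 - 5 - 6 - 3 - 2 - 1 - 4 - 7 - 10

Need to visit all 12 open cells exactly once, starting at 9 and ending at 10.
Cell 1 has only two open neighbours (4 and 2), so the path must pass straight through it: one of those is the cell it's entered from and the other is where it exits.
Route from 9: down to 12, left to 11, 2× up (reaching 5), right to 6, up to 3, 2× left (reaching 1), 3× down (reaching 10) — 11 moves in all.
Check: all 12 open cells covered.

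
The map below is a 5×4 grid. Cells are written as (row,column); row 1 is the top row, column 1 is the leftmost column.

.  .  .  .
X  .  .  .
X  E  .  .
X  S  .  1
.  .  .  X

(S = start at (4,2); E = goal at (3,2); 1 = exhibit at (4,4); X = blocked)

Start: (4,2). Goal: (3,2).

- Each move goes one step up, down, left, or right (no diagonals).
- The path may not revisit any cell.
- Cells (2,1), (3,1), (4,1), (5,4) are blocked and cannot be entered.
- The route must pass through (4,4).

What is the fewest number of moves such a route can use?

Any route passes through (4,4) somewhere between (4,2) and (3,2). Summing Manhattan distances along the two legs ((4,2) → (4,4) → (3,2)) gives a lower bound of 2 + 3 = 5 moves.
A route of 5 moves achieves this: (4,2) → (4,3) → (4,4) → (3,4) → (3,3) → (3,2).
Since 5 matches the lower bound, it is optimal.

5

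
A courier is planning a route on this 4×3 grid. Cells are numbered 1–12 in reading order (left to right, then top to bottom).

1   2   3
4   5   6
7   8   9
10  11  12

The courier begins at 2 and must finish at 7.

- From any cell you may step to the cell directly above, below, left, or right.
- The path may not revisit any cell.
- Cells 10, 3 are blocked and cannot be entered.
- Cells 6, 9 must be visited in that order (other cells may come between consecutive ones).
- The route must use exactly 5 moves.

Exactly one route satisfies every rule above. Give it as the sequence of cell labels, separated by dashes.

2 - 5 - 6 - 9 - 8 - 7

The waypoints must appear in the order 6, 9, with no cell reused.
Route from 2: down to 5, right to 6, down to 9, 2× left (reaching 7) — 5 moves in all.
Check: order respected (6 at step 2, 9 at step 3); 5 moves as required.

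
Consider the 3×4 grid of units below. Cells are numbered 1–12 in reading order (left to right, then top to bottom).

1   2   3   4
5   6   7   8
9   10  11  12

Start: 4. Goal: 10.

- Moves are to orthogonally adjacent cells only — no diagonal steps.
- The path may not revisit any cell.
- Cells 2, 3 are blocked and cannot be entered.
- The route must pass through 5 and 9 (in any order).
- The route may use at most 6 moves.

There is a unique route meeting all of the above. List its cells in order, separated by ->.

4 -> 8 -> 7 -> 6 -> 5 -> 9 -> 10

The 6-move cap with required stops at 5, 9 leaves no slack for detours.
Route from 4: down to 8, 3× left (reaching 5), down to 9, right to 10 — 6 moves in all.
Check: all required cells visited; 6 ≤ 6 moves.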